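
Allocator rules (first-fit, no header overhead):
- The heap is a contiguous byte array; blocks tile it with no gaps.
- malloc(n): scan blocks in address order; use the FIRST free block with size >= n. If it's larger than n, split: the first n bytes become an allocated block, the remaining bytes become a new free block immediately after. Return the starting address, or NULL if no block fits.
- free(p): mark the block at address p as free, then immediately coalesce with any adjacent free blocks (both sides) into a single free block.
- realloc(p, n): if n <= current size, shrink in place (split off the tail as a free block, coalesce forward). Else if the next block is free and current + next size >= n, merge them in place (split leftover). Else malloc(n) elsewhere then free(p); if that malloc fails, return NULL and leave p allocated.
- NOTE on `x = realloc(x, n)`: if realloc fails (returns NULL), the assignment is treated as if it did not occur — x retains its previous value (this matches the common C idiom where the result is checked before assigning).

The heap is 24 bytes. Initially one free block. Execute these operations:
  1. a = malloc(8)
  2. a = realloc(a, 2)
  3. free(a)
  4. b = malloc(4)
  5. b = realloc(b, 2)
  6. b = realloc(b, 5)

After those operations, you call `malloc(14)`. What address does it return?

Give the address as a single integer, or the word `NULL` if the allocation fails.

Op 1: a = malloc(8) -> a = 0; heap: [0-7 ALLOC][8-23 FREE]
Op 2: a = realloc(a, 2) -> a = 0; heap: [0-1 ALLOC][2-23 FREE]
Op 3: free(a) -> (freed a); heap: [0-23 FREE]
Op 4: b = malloc(4) -> b = 0; heap: [0-3 ALLOC][4-23 FREE]
Op 5: b = realloc(b, 2) -> b = 0; heap: [0-1 ALLOC][2-23 FREE]
Op 6: b = realloc(b, 5) -> b = 0; heap: [0-4 ALLOC][5-23 FREE]
malloc(14): first-fit scan over [0-4 ALLOC][5-23 FREE] -> 5

Answer: 5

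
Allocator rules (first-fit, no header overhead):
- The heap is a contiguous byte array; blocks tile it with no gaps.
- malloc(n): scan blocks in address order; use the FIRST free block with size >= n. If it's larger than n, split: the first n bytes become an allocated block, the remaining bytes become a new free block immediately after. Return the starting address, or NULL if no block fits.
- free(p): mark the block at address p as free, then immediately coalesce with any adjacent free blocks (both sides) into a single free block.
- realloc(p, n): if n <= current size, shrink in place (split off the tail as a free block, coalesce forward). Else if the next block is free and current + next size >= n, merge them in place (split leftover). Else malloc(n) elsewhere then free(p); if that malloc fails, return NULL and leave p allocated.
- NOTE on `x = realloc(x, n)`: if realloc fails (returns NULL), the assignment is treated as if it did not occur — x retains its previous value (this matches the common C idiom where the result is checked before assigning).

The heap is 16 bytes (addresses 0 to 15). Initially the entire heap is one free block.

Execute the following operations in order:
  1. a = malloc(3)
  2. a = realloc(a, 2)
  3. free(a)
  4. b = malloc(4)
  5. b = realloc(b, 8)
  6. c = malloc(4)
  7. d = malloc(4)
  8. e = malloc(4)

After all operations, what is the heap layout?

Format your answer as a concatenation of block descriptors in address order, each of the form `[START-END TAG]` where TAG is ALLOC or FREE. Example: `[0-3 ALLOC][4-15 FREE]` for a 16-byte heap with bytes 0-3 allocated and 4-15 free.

Answer: [0-7 ALLOC][8-11 ALLOC][12-15 ALLOC]

Derivation:
Op 1: a = malloc(3) -> a = 0; heap: [0-2 ALLOC][3-15 FREE]
Op 2: a = realloc(a, 2) -> a = 0; heap: [0-1 ALLOC][2-15 FREE]
Op 3: free(a) -> (freed a); heap: [0-15 FREE]
Op 4: b = malloc(4) -> b = 0; heap: [0-3 ALLOC][4-15 FREE]
Op 5: b = realloc(b, 8) -> b = 0; heap: [0-7 ALLOC][8-15 FREE]
Op 6: c = malloc(4) -> c = 8; heap: [0-7 ALLOC][8-11 ALLOC][12-15 FREE]
Op 7: d = malloc(4) -> d = 12; heap: [0-7 ALLOC][8-11 ALLOC][12-15 ALLOC]
Op 8: e = malloc(4) -> e = NULL; heap: [0-7 ALLOC][8-11 ALLOC][12-15 ALLOC]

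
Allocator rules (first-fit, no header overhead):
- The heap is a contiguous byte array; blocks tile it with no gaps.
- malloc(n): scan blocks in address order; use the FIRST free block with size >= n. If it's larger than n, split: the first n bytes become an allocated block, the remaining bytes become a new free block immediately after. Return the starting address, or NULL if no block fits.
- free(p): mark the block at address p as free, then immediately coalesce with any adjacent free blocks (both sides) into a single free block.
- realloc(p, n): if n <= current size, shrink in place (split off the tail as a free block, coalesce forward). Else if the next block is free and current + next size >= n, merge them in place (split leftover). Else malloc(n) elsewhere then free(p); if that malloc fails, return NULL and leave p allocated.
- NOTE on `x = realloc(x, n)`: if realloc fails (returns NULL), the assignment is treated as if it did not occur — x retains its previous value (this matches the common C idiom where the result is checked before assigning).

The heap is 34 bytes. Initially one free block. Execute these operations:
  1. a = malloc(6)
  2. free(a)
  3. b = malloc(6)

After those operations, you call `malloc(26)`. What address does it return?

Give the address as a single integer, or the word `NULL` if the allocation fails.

Op 1: a = malloc(6) -> a = 0; heap: [0-5 ALLOC][6-33 FREE]
Op 2: free(a) -> (freed a); heap: [0-33 FREE]
Op 3: b = malloc(6) -> b = 0; heap: [0-5 ALLOC][6-33 FREE]
malloc(26): first-fit scan over [0-5 ALLOC][6-33 FREE] -> 6

Answer: 6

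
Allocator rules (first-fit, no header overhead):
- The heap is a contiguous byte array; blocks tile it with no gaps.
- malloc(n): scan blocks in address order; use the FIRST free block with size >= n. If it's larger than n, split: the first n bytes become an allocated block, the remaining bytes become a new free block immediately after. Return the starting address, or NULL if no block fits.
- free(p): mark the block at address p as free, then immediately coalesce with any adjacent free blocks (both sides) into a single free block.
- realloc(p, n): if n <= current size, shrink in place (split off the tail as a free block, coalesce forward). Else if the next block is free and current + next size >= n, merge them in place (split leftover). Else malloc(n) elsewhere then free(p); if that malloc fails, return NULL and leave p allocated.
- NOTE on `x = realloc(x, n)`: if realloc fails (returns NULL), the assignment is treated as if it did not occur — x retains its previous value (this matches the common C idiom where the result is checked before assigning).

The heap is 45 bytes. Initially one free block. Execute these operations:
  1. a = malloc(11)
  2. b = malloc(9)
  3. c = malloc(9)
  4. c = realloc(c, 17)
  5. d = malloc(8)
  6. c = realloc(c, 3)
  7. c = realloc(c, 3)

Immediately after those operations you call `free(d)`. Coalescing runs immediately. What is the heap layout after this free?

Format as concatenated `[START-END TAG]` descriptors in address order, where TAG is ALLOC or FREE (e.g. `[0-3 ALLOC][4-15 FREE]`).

Answer: [0-10 ALLOC][11-19 ALLOC][20-22 ALLOC][23-44 FREE]

Derivation:
Op 1: a = malloc(11) -> a = 0; heap: [0-10 ALLOC][11-44 FREE]
Op 2: b = malloc(9) -> b = 11; heap: [0-10 ALLOC][11-19 ALLOC][20-44 FREE]
Op 3: c = malloc(9) -> c = 20; heap: [0-10 ALLOC][11-19 ALLOC][20-28 ALLOC][29-44 FREE]
Op 4: c = realloc(c, 17) -> c = 20; heap: [0-10 ALLOC][11-19 ALLOC][20-36 ALLOC][37-44 FREE]
Op 5: d = malloc(8) -> d = 37; heap: [0-10 ALLOC][11-19 ALLOC][20-36 ALLOC][37-44 ALLOC]
Op 6: c = realloc(c, 3) -> c = 20; heap: [0-10 ALLOC][11-19 ALLOC][20-22 ALLOC][23-36 FREE][37-44 ALLOC]
Op 7: c = realloc(c, 3) -> c = 20; heap: [0-10 ALLOC][11-19 ALLOC][20-22 ALLOC][23-36 FREE][37-44 ALLOC]
free(d): d = 37 -> block [37-44 ALLOC]; mark free, coalesce with adjacent free neighbors -> [0-10 ALLOC][11-19 ALLOC][20-22 ALLOC][23-44 FREE]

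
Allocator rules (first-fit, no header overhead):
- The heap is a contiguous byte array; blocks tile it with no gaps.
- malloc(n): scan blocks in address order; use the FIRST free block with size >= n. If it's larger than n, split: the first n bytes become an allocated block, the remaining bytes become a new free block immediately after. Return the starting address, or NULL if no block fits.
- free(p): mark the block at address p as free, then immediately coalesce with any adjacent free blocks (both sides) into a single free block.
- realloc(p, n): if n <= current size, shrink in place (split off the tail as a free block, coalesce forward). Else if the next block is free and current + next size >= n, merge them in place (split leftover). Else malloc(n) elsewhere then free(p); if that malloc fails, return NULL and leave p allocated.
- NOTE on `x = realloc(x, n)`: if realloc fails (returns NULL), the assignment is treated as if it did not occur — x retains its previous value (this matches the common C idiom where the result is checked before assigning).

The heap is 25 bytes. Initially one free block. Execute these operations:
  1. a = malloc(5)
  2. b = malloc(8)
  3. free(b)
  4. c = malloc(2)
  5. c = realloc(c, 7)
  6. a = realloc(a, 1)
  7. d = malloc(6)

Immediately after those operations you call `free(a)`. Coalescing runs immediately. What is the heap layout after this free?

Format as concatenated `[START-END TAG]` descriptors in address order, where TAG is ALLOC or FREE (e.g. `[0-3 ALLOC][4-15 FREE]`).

Op 1: a = malloc(5) -> a = 0; heap: [0-4 ALLOC][5-24 FREE]
Op 2: b = malloc(8) -> b = 5; heap: [0-4 ALLOC][5-12 ALLOC][13-24 FREE]
Op 3: free(b) -> (freed b); heap: [0-4 ALLOC][5-24 FREE]
Op 4: c = malloc(2) -> c = 5; heap: [0-4 ALLOC][5-6 ALLOC][7-24 FREE]
Op 5: c = realloc(c, 7) -> c = 5; heap: [0-4 ALLOC][5-11 ALLOC][12-24 FREE]
Op 6: a = realloc(a, 1) -> a = 0; heap: [0-0 ALLOC][1-4 FREE][5-11 ALLOC][12-24 FREE]
Op 7: d = malloc(6) -> d = 12; heap: [0-0 ALLOC][1-4 FREE][5-11 ALLOC][12-17 ALLOC][18-24 FREE]
free(a): a = 0 -> block [0-0 ALLOC]; mark free, coalesce with adjacent free neighbors -> [0-4 FREE][5-11 ALLOC][12-17 ALLOC][18-24 FREE]

Answer: [0-4 FREE][5-11 ALLOC][12-17 ALLOC][18-24 FREE]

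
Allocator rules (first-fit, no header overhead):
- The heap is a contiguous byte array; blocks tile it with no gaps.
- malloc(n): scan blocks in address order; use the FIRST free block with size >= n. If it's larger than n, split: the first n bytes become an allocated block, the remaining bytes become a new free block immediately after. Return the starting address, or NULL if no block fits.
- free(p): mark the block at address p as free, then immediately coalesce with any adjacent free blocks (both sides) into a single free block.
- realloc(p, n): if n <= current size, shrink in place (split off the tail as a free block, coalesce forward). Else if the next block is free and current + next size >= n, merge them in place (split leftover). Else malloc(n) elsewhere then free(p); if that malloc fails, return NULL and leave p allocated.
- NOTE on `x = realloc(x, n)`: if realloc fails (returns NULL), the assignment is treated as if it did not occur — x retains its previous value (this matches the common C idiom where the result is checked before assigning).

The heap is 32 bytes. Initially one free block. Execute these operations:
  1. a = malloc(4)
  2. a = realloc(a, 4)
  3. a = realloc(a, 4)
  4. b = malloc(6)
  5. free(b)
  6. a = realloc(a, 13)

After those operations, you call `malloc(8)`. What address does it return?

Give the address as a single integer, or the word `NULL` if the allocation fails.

Answer: 13

Derivation:
Op 1: a = malloc(4) -> a = 0; heap: [0-3 ALLOC][4-31 FREE]
Op 2: a = realloc(a, 4) -> a = 0; heap: [0-3 ALLOC][4-31 FREE]
Op 3: a = realloc(a, 4) -> a = 0; heap: [0-3 ALLOC][4-31 FREE]
Op 4: b = malloc(6) -> b = 4; heap: [0-3 ALLOC][4-9 ALLOC][10-31 FREE]
Op 5: free(b) -> (freed b); heap: [0-3 ALLOC][4-31 FREE]
Op 6: a = realloc(a, 13) -> a = 0; heap: [0-12 ALLOC][13-31 FREE]
malloc(8): first-fit scan over [0-12 ALLOC][13-31 FREE] -> 13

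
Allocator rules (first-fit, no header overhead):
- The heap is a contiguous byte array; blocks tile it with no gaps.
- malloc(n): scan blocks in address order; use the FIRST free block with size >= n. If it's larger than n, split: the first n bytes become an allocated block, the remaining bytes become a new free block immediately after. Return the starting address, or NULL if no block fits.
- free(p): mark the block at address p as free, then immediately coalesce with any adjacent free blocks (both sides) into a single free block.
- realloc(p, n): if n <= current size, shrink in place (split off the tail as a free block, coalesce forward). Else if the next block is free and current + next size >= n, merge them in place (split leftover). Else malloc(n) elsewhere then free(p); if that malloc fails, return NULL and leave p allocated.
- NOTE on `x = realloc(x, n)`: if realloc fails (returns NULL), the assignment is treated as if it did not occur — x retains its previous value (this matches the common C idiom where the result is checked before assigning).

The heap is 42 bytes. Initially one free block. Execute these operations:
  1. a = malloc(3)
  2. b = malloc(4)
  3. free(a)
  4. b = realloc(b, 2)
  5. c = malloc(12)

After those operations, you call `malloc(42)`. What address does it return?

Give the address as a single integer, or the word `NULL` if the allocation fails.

Op 1: a = malloc(3) -> a = 0; heap: [0-2 ALLOC][3-41 FREE]
Op 2: b = malloc(4) -> b = 3; heap: [0-2 ALLOC][3-6 ALLOC][7-41 FREE]
Op 3: free(a) -> (freed a); heap: [0-2 FREE][3-6 ALLOC][7-41 FREE]
Op 4: b = realloc(b, 2) -> b = 3; heap: [0-2 FREE][3-4 ALLOC][5-41 FREE]
Op 5: c = malloc(12) -> c = 5; heap: [0-2 FREE][3-4 ALLOC][5-16 ALLOC][17-41 FREE]
malloc(42): first-fit scan over [0-2 FREE][3-4 ALLOC][5-16 ALLOC][17-41 FREE] -> NULL

Answer: NULL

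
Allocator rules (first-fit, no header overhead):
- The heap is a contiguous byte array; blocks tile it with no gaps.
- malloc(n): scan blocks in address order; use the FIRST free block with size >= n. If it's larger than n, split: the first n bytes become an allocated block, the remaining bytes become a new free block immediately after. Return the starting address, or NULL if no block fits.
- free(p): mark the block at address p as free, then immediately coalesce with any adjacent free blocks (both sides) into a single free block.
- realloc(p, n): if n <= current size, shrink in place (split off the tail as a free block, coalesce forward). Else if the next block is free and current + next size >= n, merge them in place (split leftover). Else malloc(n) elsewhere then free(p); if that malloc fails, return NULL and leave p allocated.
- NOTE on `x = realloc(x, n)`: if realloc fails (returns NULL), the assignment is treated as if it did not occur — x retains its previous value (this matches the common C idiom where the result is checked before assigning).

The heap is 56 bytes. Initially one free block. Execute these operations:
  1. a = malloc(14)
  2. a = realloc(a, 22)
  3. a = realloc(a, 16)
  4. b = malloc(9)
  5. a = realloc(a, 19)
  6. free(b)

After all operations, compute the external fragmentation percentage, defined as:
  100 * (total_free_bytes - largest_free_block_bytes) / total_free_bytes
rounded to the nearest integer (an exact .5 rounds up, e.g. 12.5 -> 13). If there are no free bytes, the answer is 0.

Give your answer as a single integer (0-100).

Op 1: a = malloc(14) -> a = 0; heap: [0-13 ALLOC][14-55 FREE]
Op 2: a = realloc(a, 22) -> a = 0; heap: [0-21 ALLOC][22-55 FREE]
Op 3: a = realloc(a, 16) -> a = 0; heap: [0-15 ALLOC][16-55 FREE]
Op 4: b = malloc(9) -> b = 16; heap: [0-15 ALLOC][16-24 ALLOC][25-55 FREE]
Op 5: a = realloc(a, 19) -> a = 25; heap: [0-15 FREE][16-24 ALLOC][25-43 ALLOC][44-55 FREE]
Op 6: free(b) -> (freed b); heap: [0-24 FREE][25-43 ALLOC][44-55 FREE]
Free blocks: [25 12] total_free=37 largest=25 -> 100*(37-25)/37 = 1200/37 ≈ 32.432 -> rounds to 32

Answer: 32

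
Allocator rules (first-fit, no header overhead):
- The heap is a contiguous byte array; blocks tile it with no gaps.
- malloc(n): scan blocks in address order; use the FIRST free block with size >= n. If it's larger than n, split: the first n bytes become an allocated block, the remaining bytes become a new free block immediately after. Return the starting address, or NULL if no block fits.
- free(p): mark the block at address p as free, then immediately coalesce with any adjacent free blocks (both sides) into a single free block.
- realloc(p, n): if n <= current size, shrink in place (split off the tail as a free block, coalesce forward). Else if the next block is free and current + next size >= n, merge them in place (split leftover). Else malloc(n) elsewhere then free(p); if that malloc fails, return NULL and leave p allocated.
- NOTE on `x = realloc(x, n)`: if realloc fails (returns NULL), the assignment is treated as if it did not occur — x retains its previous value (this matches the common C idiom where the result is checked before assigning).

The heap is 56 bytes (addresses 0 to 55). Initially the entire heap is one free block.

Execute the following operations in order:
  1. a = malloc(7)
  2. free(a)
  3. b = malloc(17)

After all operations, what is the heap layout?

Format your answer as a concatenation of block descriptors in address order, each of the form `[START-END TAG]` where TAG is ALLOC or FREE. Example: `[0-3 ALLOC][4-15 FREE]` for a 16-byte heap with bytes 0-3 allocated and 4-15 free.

Op 1: a = malloc(7) -> a = 0; heap: [0-6 ALLOC][7-55 FREE]
Op 2: free(a) -> (freed a); heap: [0-55 FREE]
Op 3: b = malloc(17) -> b = 0; heap: [0-16 ALLOC][17-55 FREE]

Answer: [0-16 ALLOC][17-55 FREE]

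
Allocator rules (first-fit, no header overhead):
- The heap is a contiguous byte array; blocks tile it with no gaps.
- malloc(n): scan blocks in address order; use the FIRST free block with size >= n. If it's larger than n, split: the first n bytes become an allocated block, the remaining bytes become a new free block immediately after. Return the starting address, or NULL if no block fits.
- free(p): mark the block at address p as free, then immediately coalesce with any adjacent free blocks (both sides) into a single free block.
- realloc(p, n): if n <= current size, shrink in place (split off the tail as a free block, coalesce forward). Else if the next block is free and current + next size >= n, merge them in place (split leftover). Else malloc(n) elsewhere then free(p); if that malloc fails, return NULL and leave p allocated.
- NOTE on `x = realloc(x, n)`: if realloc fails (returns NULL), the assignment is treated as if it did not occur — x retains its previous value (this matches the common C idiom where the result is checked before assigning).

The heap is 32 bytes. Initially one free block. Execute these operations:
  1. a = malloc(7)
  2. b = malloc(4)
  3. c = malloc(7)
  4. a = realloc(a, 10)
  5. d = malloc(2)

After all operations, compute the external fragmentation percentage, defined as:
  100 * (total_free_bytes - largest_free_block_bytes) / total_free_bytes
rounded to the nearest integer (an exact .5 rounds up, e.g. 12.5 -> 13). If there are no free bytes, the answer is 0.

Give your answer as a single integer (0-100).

Answer: 44

Derivation:
Op 1: a = malloc(7) -> a = 0; heap: [0-6 ALLOC][7-31 FREE]
Op 2: b = malloc(4) -> b = 7; heap: [0-6 ALLOC][7-10 ALLOC][11-31 FREE]
Op 3: c = malloc(7) -> c = 11; heap: [0-6 ALLOC][7-10 ALLOC][11-17 ALLOC][18-31 FREE]
Op 4: a = realloc(a, 10) -> a = 18; heap: [0-6 FREE][7-10 ALLOC][11-17 ALLOC][18-27 ALLOC][28-31 FREE]
Op 5: d = malloc(2) -> d = 0; heap: [0-1 ALLOC][2-6 FREE][7-10 ALLOC][11-17 ALLOC][18-27 ALLOC][28-31 FREE]
Free blocks: [5 4] total_free=9 largest=5 -> 100*(9-5)/9 = 400/9 ≈ 44.444 -> rounds to 44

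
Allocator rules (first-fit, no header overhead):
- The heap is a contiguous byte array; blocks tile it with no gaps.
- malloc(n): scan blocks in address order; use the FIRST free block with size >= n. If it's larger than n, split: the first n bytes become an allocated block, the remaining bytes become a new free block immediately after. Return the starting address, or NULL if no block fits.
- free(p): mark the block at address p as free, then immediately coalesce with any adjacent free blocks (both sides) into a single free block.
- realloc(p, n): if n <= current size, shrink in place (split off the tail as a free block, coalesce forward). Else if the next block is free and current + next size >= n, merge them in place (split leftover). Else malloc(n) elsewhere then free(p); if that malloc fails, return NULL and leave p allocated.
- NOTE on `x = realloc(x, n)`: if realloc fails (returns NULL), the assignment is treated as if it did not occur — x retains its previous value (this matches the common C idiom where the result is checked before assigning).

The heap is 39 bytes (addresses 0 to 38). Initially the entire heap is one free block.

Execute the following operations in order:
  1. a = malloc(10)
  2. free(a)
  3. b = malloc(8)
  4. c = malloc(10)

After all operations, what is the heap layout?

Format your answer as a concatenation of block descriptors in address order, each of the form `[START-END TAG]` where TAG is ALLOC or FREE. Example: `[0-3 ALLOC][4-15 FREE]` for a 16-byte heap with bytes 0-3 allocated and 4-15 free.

Op 1: a = malloc(10) -> a = 0; heap: [0-9 ALLOC][10-38 FREE]
Op 2: free(a) -> (freed a); heap: [0-38 FREE]
Op 3: b = malloc(8) -> b = 0; heap: [0-7 ALLOC][8-38 FREE]
Op 4: c = malloc(10) -> c = 8; heap: [0-7 ALLOC][8-17 ALLOC][18-38 FREE]

Answer: [0-7 ALLOC][8-17 ALLOC][18-38 FREE]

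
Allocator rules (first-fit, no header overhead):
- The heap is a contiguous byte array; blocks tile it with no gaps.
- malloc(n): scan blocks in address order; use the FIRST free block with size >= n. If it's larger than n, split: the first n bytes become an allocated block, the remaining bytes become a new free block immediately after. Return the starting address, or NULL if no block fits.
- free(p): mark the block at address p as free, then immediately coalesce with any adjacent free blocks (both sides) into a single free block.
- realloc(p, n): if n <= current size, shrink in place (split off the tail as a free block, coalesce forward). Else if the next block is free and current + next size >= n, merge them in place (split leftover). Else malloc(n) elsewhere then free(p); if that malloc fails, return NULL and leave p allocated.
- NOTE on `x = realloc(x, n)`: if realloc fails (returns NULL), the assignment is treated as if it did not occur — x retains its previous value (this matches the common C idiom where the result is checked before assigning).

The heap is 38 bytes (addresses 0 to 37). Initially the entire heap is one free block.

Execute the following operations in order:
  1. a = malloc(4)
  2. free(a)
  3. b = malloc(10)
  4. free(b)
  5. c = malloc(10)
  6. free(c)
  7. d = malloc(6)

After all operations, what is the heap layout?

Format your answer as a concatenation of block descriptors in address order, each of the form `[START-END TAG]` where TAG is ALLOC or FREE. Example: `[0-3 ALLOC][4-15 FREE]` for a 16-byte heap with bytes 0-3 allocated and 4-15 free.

Op 1: a = malloc(4) -> a = 0; heap: [0-3 ALLOC][4-37 FREE]
Op 2: free(a) -> (freed a); heap: [0-37 FREE]
Op 3: b = malloc(10) -> b = 0; heap: [0-9 ALLOC][10-37 FREE]
Op 4: free(b) -> (freed b); heap: [0-37 FREE]
Op 5: c = malloc(10) -> c = 0; heap: [0-9 ALLOC][10-37 FREE]
Op 6: free(c) -> (freed c); heap: [0-37 FREE]
Op 7: d = malloc(6) -> d = 0; heap: [0-5 ALLOC][6-37 FREE]

Answer: [0-5 ALLOC][6-37 FREE]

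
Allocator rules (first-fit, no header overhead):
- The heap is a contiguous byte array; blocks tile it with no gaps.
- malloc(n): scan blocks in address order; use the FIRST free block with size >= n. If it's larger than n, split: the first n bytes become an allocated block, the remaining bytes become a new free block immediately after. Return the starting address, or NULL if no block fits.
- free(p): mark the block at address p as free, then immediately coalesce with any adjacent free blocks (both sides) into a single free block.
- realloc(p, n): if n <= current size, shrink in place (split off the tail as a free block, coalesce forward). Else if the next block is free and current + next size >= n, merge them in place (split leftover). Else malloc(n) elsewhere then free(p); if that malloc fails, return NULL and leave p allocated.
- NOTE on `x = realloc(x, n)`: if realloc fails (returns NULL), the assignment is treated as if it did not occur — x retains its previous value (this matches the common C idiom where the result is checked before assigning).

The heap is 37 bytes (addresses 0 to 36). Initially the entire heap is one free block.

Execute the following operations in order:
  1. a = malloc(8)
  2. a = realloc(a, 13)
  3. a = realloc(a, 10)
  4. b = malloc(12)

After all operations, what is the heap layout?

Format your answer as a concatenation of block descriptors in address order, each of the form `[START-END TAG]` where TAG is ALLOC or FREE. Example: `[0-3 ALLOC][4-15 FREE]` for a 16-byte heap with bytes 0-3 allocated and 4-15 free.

Op 1: a = malloc(8) -> a = 0; heap: [0-7 ALLOC][8-36 FREE]
Op 2: a = realloc(a, 13) -> a = 0; heap: [0-12 ALLOC][13-36 FREE]
Op 3: a = realloc(a, 10) -> a = 0; heap: [0-9 ALLOC][10-36 FREE]
Op 4: b = malloc(12) -> b = 10; heap: [0-9 ALLOC][10-21 ALLOC][22-36 FREE]

Answer: [0-9 ALLOC][10-21 ALLOC][22-36 FREE]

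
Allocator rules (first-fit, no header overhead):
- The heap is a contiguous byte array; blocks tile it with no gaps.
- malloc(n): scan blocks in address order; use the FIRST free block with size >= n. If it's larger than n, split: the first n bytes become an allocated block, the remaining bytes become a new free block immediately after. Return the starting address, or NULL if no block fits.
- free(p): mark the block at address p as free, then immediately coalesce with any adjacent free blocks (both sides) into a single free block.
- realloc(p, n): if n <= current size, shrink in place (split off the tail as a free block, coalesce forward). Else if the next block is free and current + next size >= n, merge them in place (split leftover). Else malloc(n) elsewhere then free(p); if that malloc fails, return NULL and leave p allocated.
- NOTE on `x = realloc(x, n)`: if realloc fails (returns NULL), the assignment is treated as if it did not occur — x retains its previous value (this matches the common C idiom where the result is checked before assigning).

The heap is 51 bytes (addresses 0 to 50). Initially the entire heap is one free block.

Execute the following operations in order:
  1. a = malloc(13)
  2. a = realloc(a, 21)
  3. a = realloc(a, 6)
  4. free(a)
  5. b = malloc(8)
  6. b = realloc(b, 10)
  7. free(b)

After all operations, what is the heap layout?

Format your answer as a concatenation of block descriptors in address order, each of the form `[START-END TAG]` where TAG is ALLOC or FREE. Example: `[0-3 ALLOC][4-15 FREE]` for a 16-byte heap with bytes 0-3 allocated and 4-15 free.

Op 1: a = malloc(13) -> a = 0; heap: [0-12 ALLOC][13-50 FREE]
Op 2: a = realloc(a, 21) -> a = 0; heap: [0-20 ALLOC][21-50 FREE]
Op 3: a = realloc(a, 6) -> a = 0; heap: [0-5 ALLOC][6-50 FREE]
Op 4: free(a) -> (freed a); heap: [0-50 FREE]
Op 5: b = malloc(8) -> b = 0; heap: [0-7 ALLOC][8-50 FREE]
Op 6: b = realloc(b, 10) -> b = 0; heap: [0-9 ALLOC][10-50 FREE]
Op 7: free(b) -> (freed b); heap: [0-50 FREE]

Answer: [0-50 FREE]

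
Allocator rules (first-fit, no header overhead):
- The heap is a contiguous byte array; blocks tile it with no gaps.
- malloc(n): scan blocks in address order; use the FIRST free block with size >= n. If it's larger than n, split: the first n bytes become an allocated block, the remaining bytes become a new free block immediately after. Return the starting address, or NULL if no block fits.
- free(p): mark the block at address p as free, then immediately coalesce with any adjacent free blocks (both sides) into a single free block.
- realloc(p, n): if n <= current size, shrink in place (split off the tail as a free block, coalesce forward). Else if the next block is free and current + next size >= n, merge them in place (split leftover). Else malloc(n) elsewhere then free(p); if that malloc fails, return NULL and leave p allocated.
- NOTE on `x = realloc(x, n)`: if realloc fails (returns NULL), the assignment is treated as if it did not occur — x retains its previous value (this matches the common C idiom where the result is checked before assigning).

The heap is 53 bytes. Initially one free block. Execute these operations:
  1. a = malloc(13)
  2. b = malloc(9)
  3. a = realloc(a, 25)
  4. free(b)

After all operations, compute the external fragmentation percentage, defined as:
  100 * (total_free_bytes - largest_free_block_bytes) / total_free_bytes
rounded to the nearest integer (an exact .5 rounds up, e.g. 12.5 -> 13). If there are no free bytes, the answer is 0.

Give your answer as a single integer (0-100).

Op 1: a = malloc(13) -> a = 0; heap: [0-12 ALLOC][13-52 FREE]
Op 2: b = malloc(9) -> b = 13; heap: [0-12 ALLOC][13-21 ALLOC][22-52 FREE]
Op 3: a = realloc(a, 25) -> a = 22; heap: [0-12 FREE][13-21 ALLOC][22-46 ALLOC][47-52 FREE]
Op 4: free(b) -> (freed b); heap: [0-21 FREE][22-46 ALLOC][47-52 FREE]
Free blocks: [22 6] total_free=28 largest=22 -> 100*(28-22)/28 = 600/28 ≈ 21.429 -> rounds to 21

Answer: 21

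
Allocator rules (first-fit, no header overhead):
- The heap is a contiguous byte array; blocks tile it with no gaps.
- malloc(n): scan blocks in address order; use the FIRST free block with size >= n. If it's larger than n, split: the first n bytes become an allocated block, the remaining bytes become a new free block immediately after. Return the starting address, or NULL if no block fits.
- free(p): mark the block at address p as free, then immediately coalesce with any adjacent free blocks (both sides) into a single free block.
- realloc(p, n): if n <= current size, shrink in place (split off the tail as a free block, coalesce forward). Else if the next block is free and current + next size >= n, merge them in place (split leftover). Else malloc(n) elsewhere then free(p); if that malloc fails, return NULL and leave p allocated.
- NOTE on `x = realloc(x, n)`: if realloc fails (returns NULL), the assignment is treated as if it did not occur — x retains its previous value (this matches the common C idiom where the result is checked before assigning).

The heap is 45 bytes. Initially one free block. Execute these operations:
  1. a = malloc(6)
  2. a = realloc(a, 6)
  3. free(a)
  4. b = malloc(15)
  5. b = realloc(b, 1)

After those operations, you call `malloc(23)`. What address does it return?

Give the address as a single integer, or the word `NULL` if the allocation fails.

Op 1: a = malloc(6) -> a = 0; heap: [0-5 ALLOC][6-44 FREE]
Op 2: a = realloc(a, 6) -> a = 0; heap: [0-5 ALLOC][6-44 FREE]
Op 3: free(a) -> (freed a); heap: [0-44 FREE]
Op 4: b = malloc(15) -> b = 0; heap: [0-14 ALLOC][15-44 FREE]
Op 5: b = realloc(b, 1) -> b = 0; heap: [0-0 ALLOC][1-44 FREE]
malloc(23): first-fit scan over [0-0 ALLOC][1-44 FREE] -> 1

Answer: 1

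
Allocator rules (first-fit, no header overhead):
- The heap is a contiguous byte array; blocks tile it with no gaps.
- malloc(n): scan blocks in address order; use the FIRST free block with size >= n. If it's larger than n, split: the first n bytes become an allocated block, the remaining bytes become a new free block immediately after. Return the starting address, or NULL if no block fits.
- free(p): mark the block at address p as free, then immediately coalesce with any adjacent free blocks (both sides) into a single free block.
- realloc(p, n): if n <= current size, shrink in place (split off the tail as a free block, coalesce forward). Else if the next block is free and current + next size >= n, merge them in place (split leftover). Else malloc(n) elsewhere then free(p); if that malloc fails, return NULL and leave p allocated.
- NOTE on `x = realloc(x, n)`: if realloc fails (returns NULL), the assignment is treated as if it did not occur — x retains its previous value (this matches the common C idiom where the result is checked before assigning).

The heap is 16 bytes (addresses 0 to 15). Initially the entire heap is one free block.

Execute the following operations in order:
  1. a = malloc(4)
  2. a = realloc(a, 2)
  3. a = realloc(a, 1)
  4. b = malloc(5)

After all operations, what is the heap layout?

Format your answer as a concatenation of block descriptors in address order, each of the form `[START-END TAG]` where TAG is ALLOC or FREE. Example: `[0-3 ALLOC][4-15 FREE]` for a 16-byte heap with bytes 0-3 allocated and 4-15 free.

Op 1: a = malloc(4) -> a = 0; heap: [0-3 ALLOC][4-15 FREE]
Op 2: a = realloc(a, 2) -> a = 0; heap: [0-1 ALLOC][2-15 FREE]
Op 3: a = realloc(a, 1) -> a = 0; heap: [0-0 ALLOC][1-15 FREE]
Op 4: b = malloc(5) -> b = 1; heap: [0-0 ALLOC][1-5 ALLOC][6-15 FREE]

Answer: [0-0 ALLOC][1-5 ALLOC][6-15 FREE]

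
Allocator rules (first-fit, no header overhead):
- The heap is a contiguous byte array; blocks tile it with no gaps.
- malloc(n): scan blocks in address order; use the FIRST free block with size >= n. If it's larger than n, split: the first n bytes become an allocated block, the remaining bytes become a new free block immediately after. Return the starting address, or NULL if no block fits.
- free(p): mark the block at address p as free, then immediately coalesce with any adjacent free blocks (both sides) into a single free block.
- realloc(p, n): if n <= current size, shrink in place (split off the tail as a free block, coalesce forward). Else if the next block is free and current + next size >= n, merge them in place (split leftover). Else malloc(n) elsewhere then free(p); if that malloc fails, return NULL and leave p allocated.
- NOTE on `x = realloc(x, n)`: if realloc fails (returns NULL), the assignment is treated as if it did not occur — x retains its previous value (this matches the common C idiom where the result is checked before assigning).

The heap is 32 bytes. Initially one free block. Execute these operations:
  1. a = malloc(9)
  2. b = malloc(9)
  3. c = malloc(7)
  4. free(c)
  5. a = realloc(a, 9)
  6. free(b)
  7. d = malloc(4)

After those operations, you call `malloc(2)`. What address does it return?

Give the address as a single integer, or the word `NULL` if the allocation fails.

Answer: 13

Derivation:
Op 1: a = malloc(9) -> a = 0; heap: [0-8 ALLOC][9-31 FREE]
Op 2: b = malloc(9) -> b = 9; heap: [0-8 ALLOC][9-17 ALLOC][18-31 FREE]
Op 3: c = malloc(7) -> c = 18; heap: [0-8 ALLOC][9-17 ALLOC][18-24 ALLOC][25-31 FREE]
Op 4: free(c) -> (freed c); heap: [0-8 ALLOC][9-17 ALLOC][18-31 FREE]
Op 5: a = realloc(a, 9) -> a = 0; heap: [0-8 ALLOC][9-17 ALLOC][18-31 FREE]
Op 6: free(b) -> (freed b); heap: [0-8 ALLOC][9-31 FREE]
Op 7: d = malloc(4) -> d = 9; heap: [0-8 ALLOC][9-12 ALLOC][13-31 FREE]
malloc(2): first-fit scan over [0-8 ALLOC][9-12 ALLOC][13-31 FREE] -> 13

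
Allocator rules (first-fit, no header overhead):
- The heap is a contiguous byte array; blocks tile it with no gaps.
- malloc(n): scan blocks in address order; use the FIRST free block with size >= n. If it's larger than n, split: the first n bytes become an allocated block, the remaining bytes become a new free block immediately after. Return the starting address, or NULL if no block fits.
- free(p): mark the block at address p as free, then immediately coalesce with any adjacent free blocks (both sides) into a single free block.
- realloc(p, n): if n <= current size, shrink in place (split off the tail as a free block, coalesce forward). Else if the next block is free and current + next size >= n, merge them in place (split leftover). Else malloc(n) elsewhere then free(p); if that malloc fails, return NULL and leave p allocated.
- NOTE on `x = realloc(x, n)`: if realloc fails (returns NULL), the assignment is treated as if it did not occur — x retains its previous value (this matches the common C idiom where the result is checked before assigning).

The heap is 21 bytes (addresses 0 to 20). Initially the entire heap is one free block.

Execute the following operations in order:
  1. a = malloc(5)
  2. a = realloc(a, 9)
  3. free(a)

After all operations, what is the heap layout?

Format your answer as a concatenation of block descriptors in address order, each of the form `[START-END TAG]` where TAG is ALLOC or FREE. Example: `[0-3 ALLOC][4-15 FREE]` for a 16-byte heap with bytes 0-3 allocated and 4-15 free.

Answer: [0-20 FREE]

Derivation:
Op 1: a = malloc(5) -> a = 0; heap: [0-4 ALLOC][5-20 FREE]
Op 2: a = realloc(a, 9) -> a = 0; heap: [0-8 ALLOC][9-20 FREE]
Op 3: free(a) -> (freed a); heap: [0-20 FREE]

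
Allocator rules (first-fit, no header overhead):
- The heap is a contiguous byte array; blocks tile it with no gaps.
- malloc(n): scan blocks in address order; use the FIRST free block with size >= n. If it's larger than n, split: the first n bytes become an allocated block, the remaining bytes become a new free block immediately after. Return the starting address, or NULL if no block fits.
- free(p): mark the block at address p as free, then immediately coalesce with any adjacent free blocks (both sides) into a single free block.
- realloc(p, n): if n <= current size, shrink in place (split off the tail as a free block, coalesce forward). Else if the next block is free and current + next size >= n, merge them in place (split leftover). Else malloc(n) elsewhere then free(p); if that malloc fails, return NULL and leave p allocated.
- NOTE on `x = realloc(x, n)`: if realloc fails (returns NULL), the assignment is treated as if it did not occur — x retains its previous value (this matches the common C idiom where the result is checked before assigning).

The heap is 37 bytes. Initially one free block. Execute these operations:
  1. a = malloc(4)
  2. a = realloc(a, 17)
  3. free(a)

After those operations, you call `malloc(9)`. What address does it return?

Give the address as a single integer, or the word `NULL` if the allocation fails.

Op 1: a = malloc(4) -> a = 0; heap: [0-3 ALLOC][4-36 FREE]
Op 2: a = realloc(a, 17) -> a = 0; heap: [0-16 ALLOC][17-36 FREE]
Op 3: free(a) -> (freed a); heap: [0-36 FREE]
malloc(9): first-fit scan over [0-36 FREE] -> 0

Answer: 0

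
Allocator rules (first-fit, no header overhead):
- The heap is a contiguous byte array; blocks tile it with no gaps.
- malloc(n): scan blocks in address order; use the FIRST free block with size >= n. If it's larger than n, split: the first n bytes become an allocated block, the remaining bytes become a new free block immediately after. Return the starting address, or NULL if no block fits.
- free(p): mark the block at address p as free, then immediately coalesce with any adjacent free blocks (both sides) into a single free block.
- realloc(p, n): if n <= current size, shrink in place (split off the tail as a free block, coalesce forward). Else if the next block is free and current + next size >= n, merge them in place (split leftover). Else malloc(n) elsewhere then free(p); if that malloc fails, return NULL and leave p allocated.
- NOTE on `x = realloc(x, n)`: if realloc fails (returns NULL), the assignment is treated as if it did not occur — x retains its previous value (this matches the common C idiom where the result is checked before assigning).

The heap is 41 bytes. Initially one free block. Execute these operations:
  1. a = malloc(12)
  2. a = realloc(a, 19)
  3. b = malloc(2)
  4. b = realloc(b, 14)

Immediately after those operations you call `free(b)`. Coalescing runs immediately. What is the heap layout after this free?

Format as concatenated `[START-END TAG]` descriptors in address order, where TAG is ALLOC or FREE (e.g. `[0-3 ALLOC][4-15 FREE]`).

Answer: [0-18 ALLOC][19-40 FREE]

Derivation:
Op 1: a = malloc(12) -> a = 0; heap: [0-11 ALLOC][12-40 FREE]
Op 2: a = realloc(a, 19) -> a = 0; heap: [0-18 ALLOC][19-40 FREE]
Op 3: b = malloc(2) -> b = 19; heap: [0-18 ALLOC][19-20 ALLOC][21-40 FREE]
Op 4: b = realloc(b, 14) -> b = 19; heap: [0-18 ALLOC][19-32 ALLOC][33-40 FREE]
free(b): b = 19 -> block [19-32 ALLOC]; mark free, coalesce with adjacent free neighbors -> [0-18 ALLOC][19-40 FREE]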